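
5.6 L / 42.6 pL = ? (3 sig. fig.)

131000000000

(5.6) / (42.6 × 10⁻¹²) = 0.1315 × 10¹²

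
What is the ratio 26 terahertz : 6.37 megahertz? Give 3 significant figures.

(26 × 10¹²) / (6.37 × 10⁶) = 4.082 × 10⁶

4080000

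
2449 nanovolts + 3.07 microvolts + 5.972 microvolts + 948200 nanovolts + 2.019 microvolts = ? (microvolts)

In microvolts:
  2449 nanovolts = 2449 × 10⁻³ microvolts = 2.449
  3.07 microvolts → 3.07
  5.972 microvolts → 5.972
  948200 nanovolts = 948200 × 10⁻³ microvolts = 948.2
  2.019 microvolts → 2.019
Sum: 2.449 + 3.07 + 5.972 + 948.2 + 2.019 = 961.71

961.71 microvolts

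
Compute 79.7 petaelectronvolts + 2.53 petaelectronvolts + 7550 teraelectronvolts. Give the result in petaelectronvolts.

89.78 petaelectronvolts

In petaelectronvolts:
  79.7 petaelectronvolts → 79.7
  2.53 petaelectronvolts → 2.53
  7550 teraelectronvolts = 7550 × 10⁻³ petaelectronvolts = 7.55
Sum: 79.7 + 2.53 + 7.55 = 89.78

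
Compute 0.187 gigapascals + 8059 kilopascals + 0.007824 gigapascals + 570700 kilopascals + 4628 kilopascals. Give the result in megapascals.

778.211 megapascals

In megapascals:
  0.187 gigapascals = 0.187e3 megapascals = 187
  8059 kilopascals = 8059e-3 megapascals = 8.059
  0.007824 gigapascals = 0.007824e3 megapascals = 7.824
  570700 kilopascals = 570700e-3 megapascals = 570.7
  4628 kilopascals = 4628e-3 megapascals = 4.628
Sum: 187 + 8.059 + 7.824 + 570.7 + 4.628 = 778.211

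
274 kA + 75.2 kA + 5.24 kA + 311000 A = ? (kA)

In kA:
  274 kA → 274
  75.2 kA → 75.2
  5.24 kA → 5.24
  311000 A = 311000 × 10⁻³ kA = 311
Sum: 274 + 75.2 + 5.24 + 311 = 665.44

665.44 kA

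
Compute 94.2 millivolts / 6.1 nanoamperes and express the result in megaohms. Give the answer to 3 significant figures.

15.4 megaohms

(94.2 × 10⁻³) / (6.1 × 10⁻⁹) = 15.443 × 10⁶ Ω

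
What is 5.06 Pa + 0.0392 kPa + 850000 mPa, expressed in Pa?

In Pa:
  5.06 Pa → 5.06
  0.0392 kPa = 0.0392e3 Pa = 39.2
  850000 mPa = 850000e-3 Pa = 850
Sum: 5.06 + 39.2 + 850 = 894.26

894.26 Pa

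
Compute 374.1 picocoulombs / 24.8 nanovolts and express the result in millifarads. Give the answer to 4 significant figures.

(374.1e-12) / (24.8e-9) = 15.0847e-3 F

15.08 millifarads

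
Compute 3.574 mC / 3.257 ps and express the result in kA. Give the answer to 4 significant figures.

1097000 kA

(3.574 × 10⁻³) / (3.257 × 10⁻¹²) = 1.09733 × 10⁹ A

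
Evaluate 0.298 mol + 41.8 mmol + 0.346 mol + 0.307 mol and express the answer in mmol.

992.8 mmol

In mmol:
  0.298 mol = 0.298 × 10³ mmol = 298
  41.8 mmol → 41.8
  0.346 mol = 0.346 × 10³ mmol = 346
  0.307 mol = 0.307 × 10³ mmol = 307
Sum: 298 + 41.8 + 346 + 307 = 992.8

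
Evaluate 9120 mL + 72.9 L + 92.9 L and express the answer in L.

In L:
  9120 mL = 9120e-3 L = 9.12
  72.9 L → 72.9
  92.9 L → 92.9
Sum: 9.12 + 72.9 + 92.9 = 174.92

174.92 L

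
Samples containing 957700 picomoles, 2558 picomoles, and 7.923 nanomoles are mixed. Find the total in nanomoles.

In nanomoles:
  957700 picomoles = 957700 × 10⁻³ nanomoles = 957.7
  2558 picomoles = 2558 × 10⁻³ nanomoles = 2.558
  7.923 nanomoles → 7.923
Sum: 957.7 + 2.558 + 7.923 = 968.181

968.181 nanomoles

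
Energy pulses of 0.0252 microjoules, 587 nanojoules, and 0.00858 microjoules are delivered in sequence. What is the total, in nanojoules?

620.78 nanojoules

In nanojoules:
  0.0252 microjoules = 0.0252e3 nanojoules = 25.2
  587 nanojoules → 587
  0.00858 microjoules = 0.00858e3 nanojoules = 8.58
Sum: 25.2 + 587 + 8.58 = 620.78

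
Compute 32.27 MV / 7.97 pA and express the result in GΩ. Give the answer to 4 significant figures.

(32.27 × 10⁶) / (7.97 × 10⁻¹²) = 4.04893 × 10¹⁸ Ω

4049000000 GΩ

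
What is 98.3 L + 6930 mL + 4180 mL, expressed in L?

In L:
  98.3 L → 98.3
  6930 mL = 6930 × 10^-3 L = 6.93
  4180 mL = 4180 × 10^-3 L = 4.18
Sum: 98.3 + 6.93 + 4.18 = 109.41

109.41 L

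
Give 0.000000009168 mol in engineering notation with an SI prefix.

= 9.168 × 10^-9 mol; 10^-9 is nano.

9.168 nmol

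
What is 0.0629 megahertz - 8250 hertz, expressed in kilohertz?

In kilohertz:
  0.0629 megahertz = 0.0629 × 10^3 kilohertz = 62.9
  8250 hertz = 8250 × 10^-3 kilohertz = 8.25
Difference: 62.9 - 8.25 = 54.65

54.65 kilohertz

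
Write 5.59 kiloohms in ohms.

5590 ohms

kilo = 10³, (no prefix) = 10⁰; factor is 10³.
5.59 × 10³ = 5590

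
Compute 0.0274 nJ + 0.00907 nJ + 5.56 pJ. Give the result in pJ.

In pJ:
  0.0274 nJ = 0.0274 × 10^3 pJ = 27.4
  0.00907 nJ = 0.00907 × 10^3 pJ = 9.07
  5.56 pJ → 5.56
Sum: 27.4 + 9.07 + 5.56 = 42.03

42.03 pJ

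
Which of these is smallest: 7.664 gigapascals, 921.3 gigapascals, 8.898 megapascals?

8.898 megapascals

7.664 gigapascals = 7664000000 pascals
921.3 gigapascals = 921300000000 pascals
8.898 megapascals = 8898000 pascals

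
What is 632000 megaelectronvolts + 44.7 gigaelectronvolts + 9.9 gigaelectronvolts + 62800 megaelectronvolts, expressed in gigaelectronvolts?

749.4 gigaelectronvolts

In gigaelectronvolts:
  632000 megaelectronvolts = 632000 × 10⁻³ gigaelectronvolts = 632
  44.7 gigaelectronvolts → 44.7
  9.9 gigaelectronvolts → 9.9
  62800 megaelectronvolts = 62800 × 10⁻³ gigaelectronvolts = 62.8
Sum: 632 + 44.7 + 9.9 + 62.8 = 749.4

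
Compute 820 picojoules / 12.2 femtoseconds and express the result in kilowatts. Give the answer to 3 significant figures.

67.2 kilowatts

(820 × 10^-12) / (12.2 × 10^-15) = 67.213 × 10^3 W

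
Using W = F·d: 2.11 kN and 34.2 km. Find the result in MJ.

72.162 MJ

2.11e3 × 34.2e3 = 72.162e6 J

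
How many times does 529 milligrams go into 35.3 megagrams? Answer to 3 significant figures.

66700000

(35.3 × 10⁶) / (529 × 10⁻³) = 0.06673 × 10⁹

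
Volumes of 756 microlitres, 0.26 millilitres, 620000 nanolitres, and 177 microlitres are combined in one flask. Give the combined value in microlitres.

In microlitres:
  756 microlitres → 756
  0.26 millilitres = 0.26e3 microlitres = 260
  620000 nanolitres = 620000e-3 microlitres = 620
  177 microlitres → 177
Sum: 756 + 260 + 620 + 177 = 1813

1813 microlitres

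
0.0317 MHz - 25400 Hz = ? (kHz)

6.3 kHz

In kHz:
  0.0317 MHz = 0.0317e3 kHz = 31.7
  25400 Hz = 25400e-3 kHz = 25.4
Difference: 31.7 - 25.4 = 6.3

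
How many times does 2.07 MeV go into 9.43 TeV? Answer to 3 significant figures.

4560000

(9.43e12) / (2.07e6) = 4.556e6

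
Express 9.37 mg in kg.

0.00000937 kg

milli = 10^-3, kilo = 10^3; factor is 10^-6.
9.37 × 10^-6 = 0.00000937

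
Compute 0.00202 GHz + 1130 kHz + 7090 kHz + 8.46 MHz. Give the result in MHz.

18.7 MHz

In MHz:
  0.00202 GHz = 0.00202 × 10^3 MHz = 2.02
  1130 kHz = 1130 × 10^-3 MHz = 1.13
  7090 kHz = 7090 × 10^-3 MHz = 7.09
  8.46 MHz → 8.46
Sum: 2.02 + 1.13 + 7.09 + 8.46 = 18.7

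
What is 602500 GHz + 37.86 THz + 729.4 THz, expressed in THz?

In THz:
  602500 GHz = 602500 × 10^-3 THz = 602.5
  37.86 THz → 37.86
  729.4 THz → 729.4
Sum: 602.5 + 37.86 + 729.4 = 1369.76

1369.76 THz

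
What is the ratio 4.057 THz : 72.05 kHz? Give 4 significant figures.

56310000

(4.057 × 10¹²) / (72.05 × 10³) = 0.056308 × 10⁹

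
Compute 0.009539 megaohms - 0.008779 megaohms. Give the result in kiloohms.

0.76 kiloohms

In kiloohms:
  0.009539 megaohms = 0.009539 × 10^3 kiloohms = 9.539
  0.008779 megaohms = 0.008779 × 10^3 kiloohms = 8.779
Difference: 9.539 - 8.779 = 0.76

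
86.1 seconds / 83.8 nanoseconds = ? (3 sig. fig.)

(86.1) / (83.8e-9) = 1.027e9

1030000000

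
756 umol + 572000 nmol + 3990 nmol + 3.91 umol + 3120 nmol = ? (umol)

1339.02 umol

In umol:
  756 umol → 756
  572000 nmol = 572000 × 10⁻³ umol = 572
  3990 nmol = 3990 × 10⁻³ umol = 3.99
  3.91 umol → 3.91
  3120 nmol = 3120 × 10⁻³ umol = 3.12
Sum: 756 + 572 + 3.99 + 3.91 + 3.12 = 1339.02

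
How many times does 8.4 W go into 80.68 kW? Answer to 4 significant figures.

(80.68 × 10³) / (8.4) = 9.6048 × 10³

9605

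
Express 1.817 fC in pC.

femto = 1e-15, pico = 1e-12; factor is 1e-3.
1.817 × 1e-3 = 0.001817

0.001817 pC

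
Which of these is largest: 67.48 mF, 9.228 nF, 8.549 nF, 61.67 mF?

67.48 mF = 0.06748 F
9.228 nF = 0.000000009228 F
8.549 nF = 0.000000008549 F
61.67 mF = 0.06167 F

67.48 mF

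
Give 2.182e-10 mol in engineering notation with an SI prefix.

218.2 pmol

= 218.2e-12 mol; 1e-12 is pico.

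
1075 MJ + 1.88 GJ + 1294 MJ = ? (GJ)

In GJ:
  1075 MJ = 1075e-3 GJ = 1.075
  1.88 GJ → 1.88
  1294 MJ = 1294e-3 GJ = 1.294
Sum: 1.075 + 1.88 + 1.294 = 4.249

4.249 GJ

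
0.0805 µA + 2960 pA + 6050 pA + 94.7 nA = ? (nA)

184.21 nA

In nA:
  0.0805 µA = 0.0805 × 10^3 nA = 80.5
  2960 pA = 2960 × 10^-3 nA = 2.96
  6050 pA = 6050 × 10^-3 nA = 6.05
  94.7 nA → 94.7
Sum: 80.5 + 2.96 + 6.05 + 94.7 = 184.21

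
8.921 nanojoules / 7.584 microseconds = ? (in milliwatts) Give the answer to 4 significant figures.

1.176 milliwatts

(8.921e-9) / (7.584e-6) = 1.17629e-3 W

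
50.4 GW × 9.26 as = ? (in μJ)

50.4 × 10⁹ × 9.26 × 10⁻¹⁸ = 466.704 × 10⁻⁹ J

0.466704 μJ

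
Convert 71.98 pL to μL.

0.00007198 μL

pico = 1e-12, micro = 1e-6; factor is 1e-6.
71.98 × 1e-6 = 0.00007198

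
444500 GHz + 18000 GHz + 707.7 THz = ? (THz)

In THz:
  444500 GHz = 444500 × 10^-3 THz = 444.5
  18000 GHz = 18000 × 10^-3 THz = 18
  707.7 THz → 707.7
Sum: 444.5 + 18 + 707.7 = 1170.2

1170.2 THz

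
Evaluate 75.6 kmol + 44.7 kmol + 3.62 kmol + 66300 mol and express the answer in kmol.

190.22 kmol

In kmol:
  75.6 kmol → 75.6
  44.7 kmol → 44.7
  3.62 kmol → 3.62
  66300 mol = 66300e-3 kmol = 66.3
Sum: 75.6 + 44.7 + 3.62 + 66.3 = 190.22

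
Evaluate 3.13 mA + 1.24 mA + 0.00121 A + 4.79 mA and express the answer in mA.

In mA:
  3.13 mA → 3.13
  1.24 mA → 1.24
  0.00121 A = 0.00121 × 10^3 mA = 1.21
  4.79 mA → 4.79
Sum: 3.13 + 1.24 + 1.21 + 4.79 = 10.37

10.37 mA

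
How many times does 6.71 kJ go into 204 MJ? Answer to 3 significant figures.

30400

(204e6) / (6.71e3) = 30.4e3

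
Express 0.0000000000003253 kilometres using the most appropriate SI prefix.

325.3 picometres

= 325.3 × 10^-12 metres; 10^-12 is pico.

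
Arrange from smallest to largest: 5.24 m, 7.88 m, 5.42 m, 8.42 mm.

5.24 m = 5.24 m
7.88 m = 7.88 m
5.42 m = 5.42 m
8.42 mm = 0.00842 m

8.42 mm < 5.24 m < 5.42 m < 7.88 m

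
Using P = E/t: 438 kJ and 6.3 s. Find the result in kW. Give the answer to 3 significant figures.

69.5 kW

(438e3) / (6.3) = 69.524e3 W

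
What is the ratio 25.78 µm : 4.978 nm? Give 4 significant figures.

5179

(25.78e-6) / (4.978e-9) = 5.1788e3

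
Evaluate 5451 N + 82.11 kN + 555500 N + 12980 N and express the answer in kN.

656.041 kN

In kN:
  5451 N = 5451 × 10⁻³ kN = 5.451
  82.11 kN → 82.11
  555500 N = 555500 × 10⁻³ kN = 555.5
  12980 N = 12980 × 10⁻³ kN = 12.98
Sum: 5.451 + 82.11 + 555.5 + 12.98 = 656.041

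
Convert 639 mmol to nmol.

639000000 nmol

milli = 10⁻³, nano = 10⁻⁹; factor is 10⁶.
639 × 10⁶ = 639000000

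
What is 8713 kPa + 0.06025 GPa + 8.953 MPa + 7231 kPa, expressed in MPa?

85.147 MPa

In MPa:
  8713 kPa = 8713 × 10⁻³ MPa = 8.713
  0.06025 GPa = 0.06025 × 10³ MPa = 60.25
  8.953 MPa → 8.953
  7231 kPa = 7231 × 10⁻³ MPa = 7.231
Sum: 8.713 + 60.25 + 8.953 + 7.231 = 85.147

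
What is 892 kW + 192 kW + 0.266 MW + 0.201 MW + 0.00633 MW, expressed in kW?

In kW:
  892 kW → 892
  192 kW → 192
  0.266 MW = 0.266e3 kW = 266
  0.201 MW = 0.201e3 kW = 201
  0.00633 MW = 0.00633e3 kW = 6.33
Sum: 892 + 192 + 266 + 201 + 6.33 = 1557.33

1557.33 kW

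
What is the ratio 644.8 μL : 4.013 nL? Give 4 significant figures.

160700

(644.8e-6) / (4.013e-9) = 160.68e3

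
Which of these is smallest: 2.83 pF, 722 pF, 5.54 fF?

2.83 pF = 0.00000000000283 F
722 pF = 0.000000000722 F
5.54 fF = 0.00000000000000554 F

5.54 fF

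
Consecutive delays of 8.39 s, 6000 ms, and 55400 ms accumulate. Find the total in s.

In s:
  8.39 s → 8.39
  6000 ms = 6000e-3 s = 6
  55400 ms = 55400e-3 s = 55.4
Sum: 8.39 + 6 + 55.4 = 69.79

69.79 s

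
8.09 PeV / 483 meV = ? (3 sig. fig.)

16700000000000000

(8.09 × 10¹⁵) / (483 × 10⁻³) = 0.01675 × 10¹⁸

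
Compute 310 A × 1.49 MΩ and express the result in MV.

461.9 MV

310 × 1.49 × 10⁶ = 461.9 × 10⁶ V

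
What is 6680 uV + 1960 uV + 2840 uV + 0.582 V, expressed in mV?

593.48 mV

In mV:
  6680 uV = 6680 × 10^-3 mV = 6.68
  1960 uV = 1960 × 10^-3 mV = 1.96
  2840 uV = 2840 × 10^-3 mV = 2.84
  0.582 V = 0.582 × 10^3 mV = 582
Sum: 6.68 + 1.96 + 2.84 + 582 = 593.48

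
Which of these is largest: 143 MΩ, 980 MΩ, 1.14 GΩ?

143 MΩ = 143000000 Ω
980 MΩ = 980000000 Ω
1.14 GΩ = 1140000000 Ω

1.14 GΩ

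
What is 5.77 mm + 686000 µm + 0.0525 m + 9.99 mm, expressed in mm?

In mm:
  5.77 mm → 5.77
  686000 µm = 686000 × 10^-3 mm = 686
  0.0525 m = 0.0525 × 10^3 mm = 52.5
  9.99 mm → 9.99
Sum: 5.77 + 686 + 52.5 + 9.99 = 754.26

754.26 mm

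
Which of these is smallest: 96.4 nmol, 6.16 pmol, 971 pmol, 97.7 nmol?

6.16 pmol

96.4 nmol = 0.0000000964 mol
6.16 pmol = 0.00000000000616 mol
971 pmol = 0.000000000971 mol
97.7 nmol = 0.0000000977 mol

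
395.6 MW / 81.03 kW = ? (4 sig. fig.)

(395.6 × 10^6) / (81.03 × 10^3) = 4.8821 × 10^3

4882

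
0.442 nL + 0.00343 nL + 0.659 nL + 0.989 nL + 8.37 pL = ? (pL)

2101.8 pL

In pL:
  0.442 nL = 0.442e3 pL = 442
  0.00343 nL = 0.00343e3 pL = 3.43
  0.659 nL = 0.659e3 pL = 659
  0.989 nL = 0.989e3 pL = 989
  8.37 pL → 8.37
Sum: 442 + 3.43 + 659 + 989 + 8.37 = 2101.8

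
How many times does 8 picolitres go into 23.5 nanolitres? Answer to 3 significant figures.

2940

(23.5e-9) / (8e-12) = 2.938e3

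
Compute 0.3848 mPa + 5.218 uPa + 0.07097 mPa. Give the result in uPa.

460.988 uPa

In uPa:
  0.3848 mPa = 0.3848e3 uPa = 384.8
  5.218 uPa → 5.218
  0.07097 mPa = 0.07097e3 uPa = 70.97
Sum: 384.8 + 5.218 + 70.97 = 460.988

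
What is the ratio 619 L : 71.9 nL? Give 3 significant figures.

8610000000

(619) / (71.9 × 10⁻⁹) = 8.609 × 10⁹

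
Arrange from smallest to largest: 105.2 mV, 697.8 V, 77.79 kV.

105.2 mV = 0.1052 V
697.8 V = 697.8 V
77.79 kV = 77790 V

105.2 mV < 697.8 V < 77.79 kV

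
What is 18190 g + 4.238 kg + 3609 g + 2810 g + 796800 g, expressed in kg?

In kg:
  18190 g = 18190 × 10⁻³ kg = 18.19
  4.238 kg → 4.238
  3609 g = 3609 × 10⁻³ kg = 3.609
  2810 g = 2810 × 10⁻³ kg = 2.81
  796800 g = 796800 × 10⁻³ kg = 796.8
Sum: 18.19 + 4.238 + 3.609 + 2.81 + 796.8 = 825.647

825.647 kg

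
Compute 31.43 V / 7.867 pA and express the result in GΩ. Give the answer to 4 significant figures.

(31.43) / (7.867 × 10⁻¹²) = 3.99517 × 10¹² Ω

3995 GΩ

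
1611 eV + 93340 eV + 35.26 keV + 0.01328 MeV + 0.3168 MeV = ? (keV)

In keV:
  1611 eV = 1611e-3 keV = 1.611
  93340 eV = 93340e-3 keV = 93.34
  35.26 keV → 35.26
  0.01328 MeV = 0.01328e3 keV = 13.28
  0.3168 MeV = 0.3168e3 keV = 316.8
Sum: 1.611 + 93.34 + 35.26 + 13.28 + 316.8 = 460.291

460.291 keV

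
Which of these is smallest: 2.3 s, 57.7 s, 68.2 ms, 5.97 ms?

2.3 s = 2.3 s
57.7 s = 57.7 s
68.2 ms = 0.0682 s
5.97 ms = 0.00597 s

5.97 ms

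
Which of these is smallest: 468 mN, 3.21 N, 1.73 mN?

468 mN = 0.468 N
3.21 N = 3.21 N
1.73 mN = 0.00173 N

1.73 mN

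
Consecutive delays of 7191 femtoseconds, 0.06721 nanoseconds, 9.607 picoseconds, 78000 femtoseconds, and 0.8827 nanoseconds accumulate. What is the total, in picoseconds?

In picoseconds:
  7191 femtoseconds = 7191 × 10⁻³ picoseconds = 7.191
  0.06721 nanoseconds = 0.06721 × 10³ picoseconds = 67.21
  9.607 picoseconds → 9.607
  78000 femtoseconds = 78000 × 10⁻³ picoseconds = 78
  0.8827 nanoseconds = 0.8827 × 10³ picoseconds = 882.7
Sum: 7.191 + 67.21 + 9.607 + 78 + 882.7 = 1044.708

1044.708 picoseconds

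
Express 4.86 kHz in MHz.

0.00486 MHz

kilo = 1e3, mega = 1e6; factor is 1e-3.
4.86 × 1e-3 = 0.00486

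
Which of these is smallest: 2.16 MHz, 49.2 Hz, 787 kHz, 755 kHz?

49.2 Hz

2.16 MHz = 2160000 Hz
49.2 Hz = 49.2 Hz
787 kHz = 787000 Hz
755 kHz = 755000 Hz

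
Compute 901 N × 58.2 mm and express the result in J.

901 × 58.2e-3 = 52438.2e-3 J

52.4382 J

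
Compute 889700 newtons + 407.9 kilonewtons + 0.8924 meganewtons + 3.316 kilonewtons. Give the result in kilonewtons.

2193.316 kilonewtons

In kilonewtons:
  889700 newtons = 889700e-3 kilonewtons = 889.7
  407.9 kilonewtons → 407.9
  0.8924 meganewtons = 0.8924e3 kilonewtons = 892.4
  3.316 kilonewtons → 3.316
Sum: 889.7 + 407.9 + 892.4 + 3.316 = 2193.316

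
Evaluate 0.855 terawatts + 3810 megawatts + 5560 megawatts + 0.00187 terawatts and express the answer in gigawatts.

866.24 gigawatts

In gigawatts:
  0.855 terawatts = 0.855e3 gigawatts = 855
  3810 megawatts = 3810e-3 gigawatts = 3.81
  5560 megawatts = 5560e-3 gigawatts = 5.56
  0.00187 terawatts = 0.00187e3 gigawatts = 1.87
Sum: 855 + 3.81 + 5.56 + 1.87 = 866.24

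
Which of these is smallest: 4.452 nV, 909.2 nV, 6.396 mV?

4.452 nV

4.452 nV = 0.000000004452 V
909.2 nV = 0.0000009092 V
6.396 mV = 0.006396 V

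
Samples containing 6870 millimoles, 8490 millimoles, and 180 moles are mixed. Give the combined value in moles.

In moles:
  6870 millimoles = 6870e-3 moles = 6.87
  8490 millimoles = 8490e-3 moles = 8.49
  180 moles → 180
Sum: 6.87 + 8.49 + 180 = 195.36

195.36 moles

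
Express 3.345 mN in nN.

milli = 10^-3, nano = 10^-9; factor is 10^6.
3.345 × 10^6 = 3345000

3345000 nN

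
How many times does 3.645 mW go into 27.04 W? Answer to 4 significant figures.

7418

(27.04) / (3.645 × 10^-3) = 7.4184 × 10^3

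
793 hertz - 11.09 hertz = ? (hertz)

781.91 hertz

In hertz:
  793 hertz → 793
  11.09 hertz → 11.09
Difference: 793 - 11.09 = 781.91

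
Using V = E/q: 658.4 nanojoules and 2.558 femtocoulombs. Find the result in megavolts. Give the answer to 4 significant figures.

257.4 megavolts

(658.4 × 10⁻⁹) / (2.558 × 10⁻¹⁵) = 257.389 × 10⁶ V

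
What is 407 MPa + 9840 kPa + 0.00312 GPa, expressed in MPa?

In MPa:
  407 MPa → 407
  9840 kPa = 9840 × 10⁻³ MPa = 9.84
  0.00312 GPa = 0.00312 × 10³ MPa = 3.12
Sum: 407 + 9.84 + 3.12 = 419.96

419.96 MPa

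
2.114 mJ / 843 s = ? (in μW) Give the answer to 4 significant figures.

(2.114e-3) / (843) = 0.00250771e-3 W

2.508 μW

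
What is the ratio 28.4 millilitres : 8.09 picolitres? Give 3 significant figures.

3510000000

(28.4 × 10^-3) / (8.09 × 10^-12) = 3.511 × 10^9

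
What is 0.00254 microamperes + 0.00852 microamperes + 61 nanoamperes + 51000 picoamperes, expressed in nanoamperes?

123.06 nanoamperes

In nanoamperes:
  0.00254 microamperes = 0.00254 × 10³ nanoamperes = 2.54
  0.00852 microamperes = 0.00852 × 10³ nanoamperes = 8.52
  61 nanoamperes → 61
  51000 picoamperes = 51000 × 10⁻³ nanoamperes = 51
Sum: 2.54 + 8.52 + 61 + 51 = 123.06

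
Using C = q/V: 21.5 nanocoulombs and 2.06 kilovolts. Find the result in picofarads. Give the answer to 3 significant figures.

10.4 picofarads

(21.5 × 10⁻⁹) / (2.06 × 10³) = 10.437 × 10⁻¹² F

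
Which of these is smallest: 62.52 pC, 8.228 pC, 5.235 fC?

62.52 pC = 0.00000000006252 C
8.228 pC = 0.000000000008228 C
5.235 fC = 0.000000000000005235 C

5.235 fC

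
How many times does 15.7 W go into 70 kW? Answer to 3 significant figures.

(70 × 10^3) / (15.7) = 4.459 × 10^3

4460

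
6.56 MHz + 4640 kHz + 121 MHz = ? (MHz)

132.2 MHz

In MHz:
  6.56 MHz → 6.56
  4640 kHz = 4640 × 10⁻³ MHz = 4.64
  121 MHz → 121
Sum: 6.56 + 4.64 + 121 = 132.2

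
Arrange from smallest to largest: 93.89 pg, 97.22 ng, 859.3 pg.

93.89 pg < 859.3 pg < 97.22 ng

93.89 pg = 0.00000000009389 g
97.22 ng = 0.00000009722 g
859.3 pg = 0.0000000008593 g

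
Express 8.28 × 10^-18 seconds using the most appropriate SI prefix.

= 8.28 × 10^-18 seconds; 10^-18 is atto.

8.28 attoseconds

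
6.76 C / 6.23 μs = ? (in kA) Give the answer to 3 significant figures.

1090 kA

(6.76) / (6.23e-6) = 1.0851e6 A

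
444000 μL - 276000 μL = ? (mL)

In mL:
  444000 μL = 444000 × 10^-3 mL = 444
  276000 μL = 276000 × 10^-3 mL = 276
Difference: 444 - 276 = 168

168 mL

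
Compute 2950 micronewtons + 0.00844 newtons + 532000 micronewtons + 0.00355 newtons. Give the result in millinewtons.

In millinewtons:
  2950 micronewtons = 2950 × 10^-3 millinewtons = 2.95
  0.00844 newtons = 0.00844 × 10^3 millinewtons = 8.44
  532000 micronewtons = 532000 × 10^-3 millinewtons = 532
  0.00355 newtons = 0.00355 × 10^3 millinewtons = 3.55
Sum: 2.95 + 8.44 + 532 + 3.55 = 546.94

546.94 millinewtons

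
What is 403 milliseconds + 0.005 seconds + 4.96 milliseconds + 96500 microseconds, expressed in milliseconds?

509.46 milliseconds

In milliseconds:
  403 milliseconds → 403
  0.005 seconds = 0.005 × 10³ milliseconds = 5
  4.96 milliseconds → 4.96
  96500 microseconds = 96500 × 10⁻³ milliseconds = 96.5
Sum: 403 + 5 + 4.96 + 96.5 = 509.46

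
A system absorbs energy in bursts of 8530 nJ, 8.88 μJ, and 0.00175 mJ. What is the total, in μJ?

In μJ:
  8530 nJ = 8530e-3 μJ = 8.53
  8.88 μJ → 8.88
  0.00175 mJ = 0.00175e3 μJ = 1.75
Sum: 8.53 + 8.88 + 1.75 = 19.16

19.16 μJ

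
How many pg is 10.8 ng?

nano = 1e-9, pico = 1e-12; factor is 1e3.
10.8 × 1e3 = 10800

10800 pg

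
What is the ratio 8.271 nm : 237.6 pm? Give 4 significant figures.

(8.271 × 10^-9) / (237.6 × 10^-12) = 0.034811 × 10^3

34.81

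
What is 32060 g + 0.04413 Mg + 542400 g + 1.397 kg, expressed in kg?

In kg:
  32060 g = 32060e-3 kg = 32.06
  0.04413 Mg = 0.04413e3 kg = 44.13
  542400 g = 542400e-3 kg = 542.4
  1.397 kg → 1.397
Sum: 32.06 + 44.13 + 542.4 + 1.397 = 619.987

619.987 kg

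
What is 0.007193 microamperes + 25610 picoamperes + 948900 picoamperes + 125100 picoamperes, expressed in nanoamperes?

In nanoamperes:
  0.007193 microamperes = 0.007193 × 10^3 nanoamperes = 7.193
  25610 picoamperes = 25610 × 10^-3 nanoamperes = 25.61
  948900 picoamperes = 948900 × 10^-3 nanoamperes = 948.9
  125100 picoamperes = 125100 × 10^-3 nanoamperes = 125.1
Sum: 7.193 + 25.61 + 948.9 + 125.1 = 1106.803

1106.803 nanoamperes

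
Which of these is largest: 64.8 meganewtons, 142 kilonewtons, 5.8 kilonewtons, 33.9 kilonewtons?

64.8 meganewtons

64.8 meganewtons = 64800000 newtons
142 kilonewtons = 142000 newtons
5.8 kilonewtons = 5800 newtons
33.9 kilonewtons = 33900 newtons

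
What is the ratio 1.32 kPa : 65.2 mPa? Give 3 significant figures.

20200

(1.32 × 10³) / (65.2 × 10⁻³) = 0.02025 × 10⁶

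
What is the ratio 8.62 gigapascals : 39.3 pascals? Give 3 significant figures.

219000000

(8.62e9) / (39.3) = 0.2193e9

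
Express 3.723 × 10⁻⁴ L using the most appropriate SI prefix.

372.3 uL

= 372.3 × 10⁻⁶ L; 10⁻⁶ is micro.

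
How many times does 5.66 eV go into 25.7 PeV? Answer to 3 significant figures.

(25.7 × 10^15) / (5.66) = 4.541 × 10^15

4540000000000000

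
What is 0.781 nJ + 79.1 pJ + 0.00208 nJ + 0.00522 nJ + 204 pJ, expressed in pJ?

1071.4 pJ

In pJ:
  0.781 nJ = 0.781 × 10³ pJ = 781
  79.1 pJ → 79.1
  0.00208 nJ = 0.00208 × 10³ pJ = 2.08
  0.00522 nJ = 0.00522 × 10³ pJ = 5.22
  204 pJ → 204
Sum: 781 + 79.1 + 2.08 + 5.22 + 204 = 1071.4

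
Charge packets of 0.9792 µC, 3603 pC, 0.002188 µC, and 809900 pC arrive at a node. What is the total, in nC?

1794.891 nC

In nC:
  0.9792 µC = 0.9792e3 nC = 979.2
  3603 pC = 3603e-3 nC = 3.603
  0.002188 µC = 0.002188e3 nC = 2.188
  809900 pC = 809900e-3 nC = 809.9
Sum: 979.2 + 3.603 + 2.188 + 809.9 = 1794.891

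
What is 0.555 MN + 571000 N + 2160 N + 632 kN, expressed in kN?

1760.16 kN

In kN:
  0.555 MN = 0.555 × 10³ kN = 555
  571000 N = 571000 × 10⁻³ kN = 571
  2160 N = 2160 × 10⁻³ kN = 2.16
  632 kN → 632
Sum: 555 + 571 + 2.16 + 632 = 1760.16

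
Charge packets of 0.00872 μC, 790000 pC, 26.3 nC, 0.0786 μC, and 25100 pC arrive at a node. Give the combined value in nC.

In nC:
  0.00872 μC = 0.00872 × 10^3 nC = 8.72
  790000 pC = 790000 × 10^-3 nC = 790
  26.3 nC → 26.3
  0.0786 μC = 0.0786 × 10^3 nC = 78.6
  25100 pC = 25100 × 10^-3 nC = 25.1
Sum: 8.72 + 790 + 26.3 + 78.6 + 25.1 = 928.72

928.72 nC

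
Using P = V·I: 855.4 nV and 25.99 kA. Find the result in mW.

855.4 × 10^-9 × 25.99 × 10^3 = 22231.846 × 10^-6 W

22.231846 mW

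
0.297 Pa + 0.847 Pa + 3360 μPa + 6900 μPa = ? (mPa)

1154.26 mPa

In mPa:
  0.297 Pa = 0.297 × 10³ mPa = 297
  0.847 Pa = 0.847 × 10³ mPa = 847
  3360 μPa = 3360 × 10⁻³ mPa = 3.36
  6900 μPa = 6900 × 10⁻³ mPa = 6.9
Sum: 297 + 847 + 3.36 + 6.9 = 1154.26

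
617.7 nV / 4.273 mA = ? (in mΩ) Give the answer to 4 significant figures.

0.1446 mΩ

(617.7 × 10^-9) / (4.273 × 10^-3) = 144.559 × 10^-6 Ω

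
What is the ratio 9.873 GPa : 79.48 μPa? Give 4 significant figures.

(9.873e9) / (79.48e-6) = 0.12422e15

124200000000000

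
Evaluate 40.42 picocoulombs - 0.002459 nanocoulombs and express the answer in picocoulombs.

37.961 picocoulombs

In picocoulombs:
  40.42 picocoulombs → 40.42
  0.002459 nanocoulombs = 0.002459 × 10³ picocoulombs = 2.459
Difference: 40.42 - 2.459 = 37.961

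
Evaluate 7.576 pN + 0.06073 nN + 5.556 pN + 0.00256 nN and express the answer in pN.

In pN:
  7.576 pN → 7.576
  0.06073 nN = 0.06073e3 pN = 60.73
  5.556 pN → 5.556
  0.00256 nN = 0.00256e3 pN = 2.56
Sum: 7.576 + 60.73 + 5.556 + 2.56 = 76.422

76.422 pN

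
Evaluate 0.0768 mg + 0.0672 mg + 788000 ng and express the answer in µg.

932 µg

In µg:
  0.0768 mg = 0.0768 × 10³ µg = 76.8
  0.0672 mg = 0.0672 × 10³ µg = 67.2
  788000 ng = 788000 × 10⁻³ µg = 788
Sum: 76.8 + 67.2 + 788 = 932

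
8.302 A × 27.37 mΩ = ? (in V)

8.302 × 27.37 × 10⁻³ = 227.22574 × 10⁻³ V

0.22722574 V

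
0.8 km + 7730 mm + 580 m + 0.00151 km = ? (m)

1389.24 m

In m:
  0.8 km = 0.8e3 m = 800
  7730 mm = 7730e-3 m = 7.73
  580 m → 580
  0.00151 km = 0.00151e3 m = 1.51
Sum: 800 + 7.73 + 580 + 1.51 = 1389.24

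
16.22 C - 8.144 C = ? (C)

In C:
  16.22 C → 16.22
  8.144 C → 8.144
Difference: 16.22 - 8.144 = 8.076

8.076 C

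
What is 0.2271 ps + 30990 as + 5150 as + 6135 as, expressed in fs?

In fs:
  0.2271 ps = 0.2271 × 10³ fs = 227.1
  30990 as = 30990 × 10⁻³ fs = 30.99
  5150 as = 5150 × 10⁻³ fs = 5.15
  6135 as = 6135 × 10⁻³ fs = 6.135
Sum: 227.1 + 30.99 + 5.15 + 6.135 = 269.375

269.375 fs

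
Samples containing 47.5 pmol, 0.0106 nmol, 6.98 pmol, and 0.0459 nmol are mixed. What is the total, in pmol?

In pmol:
  47.5 pmol → 47.5
  0.0106 nmol = 0.0106 × 10³ pmol = 10.6
  6.98 pmol → 6.98
  0.0459 nmol = 0.0459 × 10³ pmol = 45.9
Sum: 47.5 + 10.6 + 6.98 + 45.9 = 110.98

110.98 pmol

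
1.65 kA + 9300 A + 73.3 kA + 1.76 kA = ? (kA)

In kA:
  1.65 kA → 1.65
  9300 A = 9300 × 10^-3 kA = 9.3
  73.3 kA → 73.3
  1.76 kA → 1.76
Sum: 1.65 + 9.3 + 73.3 + 1.76 = 86.01

86.01 kA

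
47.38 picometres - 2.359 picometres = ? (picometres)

45.021 picometres

In picometres:
  47.38 picometres → 47.38
  2.359 picometres → 2.359
Difference: 47.38 - 2.359 = 45.021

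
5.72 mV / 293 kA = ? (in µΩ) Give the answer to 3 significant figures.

(5.72 × 10⁻³) / (293 × 10³) = 0.019522 × 10⁻⁶ Ω

0.0195 µΩ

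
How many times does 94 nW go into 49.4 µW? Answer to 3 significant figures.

(49.4e-6) / (94e-9) = 0.5255e3

526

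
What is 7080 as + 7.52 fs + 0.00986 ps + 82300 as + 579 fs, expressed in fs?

685.76 fs

In fs:
  7080 as = 7080 × 10⁻³ fs = 7.08
  7.52 fs → 7.52
  0.00986 ps = 0.00986 × 10³ fs = 9.86
  82300 as = 82300 × 10⁻³ fs = 82.3
  579 fs → 579
Sum: 7.08 + 7.52 + 9.86 + 82.3 + 579 = 685.76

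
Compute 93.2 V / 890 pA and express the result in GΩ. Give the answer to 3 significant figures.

(93.2) / (890 × 10^-12) = 0.10472 × 10^12 Ω

105 GΩ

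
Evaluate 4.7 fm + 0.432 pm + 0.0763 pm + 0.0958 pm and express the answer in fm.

608.8 fm

In fm:
  4.7 fm → 4.7
  0.432 pm = 0.432 × 10³ fm = 432
  0.0763 pm = 0.0763 × 10³ fm = 76.3
  0.0958 pm = 0.0958 × 10³ fm = 95.8
Sum: 4.7 + 432 + 76.3 + 95.8 = 608.8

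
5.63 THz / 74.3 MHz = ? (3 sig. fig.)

(5.63 × 10¹²) / (74.3 × 10⁶) = 0.07577 × 10⁶

75800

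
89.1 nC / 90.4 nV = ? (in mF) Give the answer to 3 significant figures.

(89.1 × 10⁻⁹) / (90.4 × 10⁻⁹) = 0.98562 F

986 mF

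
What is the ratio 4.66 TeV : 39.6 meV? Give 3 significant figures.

118000000000000

(4.66e12) / (39.6e-3) = 0.1177e15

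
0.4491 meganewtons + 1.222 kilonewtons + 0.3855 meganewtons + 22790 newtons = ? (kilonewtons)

858.612 kilonewtons

In kilonewtons:
  0.4491 meganewtons = 0.4491e3 kilonewtons = 449.1
  1.222 kilonewtons → 1.222
  0.3855 meganewtons = 0.3855e3 kilonewtons = 385.5
  22790 newtons = 22790e-3 kilonewtons = 22.79
Sum: 449.1 + 1.222 + 385.5 + 22.79 = 858.612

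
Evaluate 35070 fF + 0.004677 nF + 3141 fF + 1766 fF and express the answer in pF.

44.654 pF

In pF:
  35070 fF = 35070e-3 pF = 35.07
  0.004677 nF = 0.004677e3 pF = 4.677
  3141 fF = 3141e-3 pF = 3.141
  1766 fF = 1766e-3 pF = 1.766
Sum: 35.07 + 4.677 + 3.141 + 1.766 = 44.654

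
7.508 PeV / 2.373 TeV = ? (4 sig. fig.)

3164

(7.508 × 10¹⁵) / (2.373 × 10¹²) = 3.1639 × 10³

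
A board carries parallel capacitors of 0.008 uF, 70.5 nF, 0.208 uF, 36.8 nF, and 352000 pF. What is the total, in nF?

In nF:
  0.008 uF = 0.008e3 nF = 8
  70.5 nF → 70.5
  0.208 uF = 0.208e3 nF = 208
  36.8 nF → 36.8
  352000 pF = 352000e-3 nF = 352
Sum: 8 + 70.5 + 208 + 36.8 + 352 = 675.3

675.3 nF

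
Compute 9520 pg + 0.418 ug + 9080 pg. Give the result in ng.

In ng:
  9520 pg = 9520e-3 ng = 9.52
  0.418 ug = 0.418e3 ng = 418
  9080 pg = 9080e-3 ng = 9.08
Sum: 9.52 + 418 + 9.08 = 436.6

436.6 ng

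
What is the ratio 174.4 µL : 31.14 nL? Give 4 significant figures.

5601

(174.4 × 10⁻⁶) / (31.14 × 10⁻⁹) = 5.6005 × 10³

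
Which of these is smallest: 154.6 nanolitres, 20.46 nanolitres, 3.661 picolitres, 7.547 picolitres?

154.6 nanolitres = 0.0000001546 litres
20.46 nanolitres = 0.00000002046 litres
3.661 picolitres = 0.000000000003661 litres
7.547 picolitres = 0.000000000007547 litres

3.661 picolitres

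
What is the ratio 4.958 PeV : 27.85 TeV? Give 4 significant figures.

178.0

(4.958 × 10^15) / (27.85 × 10^12) = 0.17803 × 10^3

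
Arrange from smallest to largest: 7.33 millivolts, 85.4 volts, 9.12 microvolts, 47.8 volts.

7.33 millivolts = 0.00733 volts
85.4 volts = 85.4 volts
9.12 microvolts = 0.00000912 volts
47.8 volts = 47.8 volts

9.12 microvolts < 7.33 millivolts < 47.8 volts < 85.4 volts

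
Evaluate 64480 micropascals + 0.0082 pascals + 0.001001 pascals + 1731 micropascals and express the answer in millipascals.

In millipascals:
  64480 micropascals = 64480 × 10⁻³ millipascals = 64.48
  0.0082 pascals = 0.0082 × 10³ millipascals = 8.2
  0.001001 pascals = 0.001001 × 10³ millipascals = 1.001
  1731 micropascals = 1731 × 10⁻³ millipascals = 1.731
Sum: 64.48 + 8.2 + 1.001 + 1.731 = 75.412

75.412 millipascals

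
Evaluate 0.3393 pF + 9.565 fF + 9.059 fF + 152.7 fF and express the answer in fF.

In fF:
  0.3393 pF = 0.3393 × 10³ fF = 339.3
  9.565 fF → 9.565
  9.059 fF → 9.059
  152.7 fF → 152.7
Sum: 339.3 + 9.565 + 9.059 + 152.7 = 510.624

510.624 fF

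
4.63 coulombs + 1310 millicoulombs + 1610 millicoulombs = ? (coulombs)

In coulombs:
  4.63 coulombs → 4.63
  1310 millicoulombs = 1310 × 10^-3 coulombs = 1.31
  1610 millicoulombs = 1610 × 10^-3 coulombs = 1.61
Sum: 4.63 + 1.31 + 1.61 = 7.55

7.55 coulombs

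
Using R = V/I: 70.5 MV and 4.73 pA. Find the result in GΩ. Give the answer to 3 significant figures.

14900000000 GΩ

(70.5 × 10^6) / (4.73 × 10^-12) = 14.905 × 10^18 Ω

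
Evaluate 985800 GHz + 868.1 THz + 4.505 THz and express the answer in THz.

1858.405 THz

In THz:
  985800 GHz = 985800 × 10^-3 THz = 985.8
  868.1 THz → 868.1
  4.505 THz → 4.505
Sum: 985.8 + 868.1 + 4.505 = 1858.405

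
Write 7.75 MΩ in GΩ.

mega = 10⁶, giga = 10⁹; factor is 10⁻³.
7.75 × 10⁻³ = 0.00775

0.00775 GΩ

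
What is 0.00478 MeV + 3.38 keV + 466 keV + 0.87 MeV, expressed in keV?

In keV:
  0.00478 MeV = 0.00478 × 10^3 keV = 4.78
  3.38 keV → 3.38
  466 keV → 466
  0.87 MeV = 0.87 × 10^3 keV = 870
Sum: 4.78 + 3.38 + 466 + 870 = 1344.16

1344.16 keV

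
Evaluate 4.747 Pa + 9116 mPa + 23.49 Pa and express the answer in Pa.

In Pa:
  4.747 Pa → 4.747
  9116 mPa = 9116 × 10^-3 Pa = 9.116
  23.49 Pa → 23.49
Sum: 4.747 + 9.116 + 23.49 = 37.353

37.353 Pa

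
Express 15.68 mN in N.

0.01568 N

milli = 10^-3, (no prefix) = 10^0; factor is 10^-3.
15.68 × 10^-3 = 0.01568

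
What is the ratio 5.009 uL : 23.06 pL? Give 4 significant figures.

(5.009 × 10^-6) / (23.06 × 10^-12) = 0.21722 × 10^6

217200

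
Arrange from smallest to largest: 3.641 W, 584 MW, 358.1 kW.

3.641 W = 3.641 W
584 MW = 584000000 W
358.1 kW = 358100 W

3.641 W < 358.1 kW < 584 MW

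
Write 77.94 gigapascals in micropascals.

77940000000000000 micropascals

giga = 10⁹, micro = 10⁻⁶; factor is 10¹⁵.
77.94 × 10¹⁵ = 77940000000000000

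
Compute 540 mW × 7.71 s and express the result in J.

4.1634 J

540 × 10⁻³ × 7.71 = 4163.4 × 10⁻³ J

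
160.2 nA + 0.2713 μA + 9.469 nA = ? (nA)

In nA:
  160.2 nA → 160.2
  0.2713 μA = 0.2713 × 10³ nA = 271.3
  9.469 nA → 9.469
Sum: 160.2 + 271.3 + 9.469 = 440.969

440.969 nA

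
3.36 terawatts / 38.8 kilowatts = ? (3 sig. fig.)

(3.36 × 10^12) / (38.8 × 10^3) = 0.0866 × 10^9

86600000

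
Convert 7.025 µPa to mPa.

0.007025 mPa

micro = 10⁻⁶, milli = 10⁻³; factor is 10⁻³.
7.025 × 10⁻³ = 0.007025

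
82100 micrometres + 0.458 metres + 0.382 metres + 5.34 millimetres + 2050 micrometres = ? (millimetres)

In millimetres:
  82100 micrometres = 82100e-3 millimetres = 82.1
  0.458 metres = 0.458e3 millimetres = 458
  0.382 metres = 0.382e3 millimetres = 382
  5.34 millimetres → 5.34
  2050 micrometres = 2050e-3 millimetres = 2.05
Sum: 82.1 + 458 + 382 + 5.34 + 2.05 = 929.49

929.49 millimetres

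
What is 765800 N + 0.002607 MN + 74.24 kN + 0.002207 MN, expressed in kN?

844.854 kN

In kN:
  765800 N = 765800 × 10^-3 kN = 765.8
  0.002607 MN = 0.002607 × 10^3 kN = 2.607
  74.24 kN → 74.24
  0.002207 MN = 0.002207 × 10^3 kN = 2.207
Sum: 765.8 + 2.607 + 74.24 + 2.207 = 844.854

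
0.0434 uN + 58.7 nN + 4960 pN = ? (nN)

In nN:
  0.0434 uN = 0.0434 × 10³ nN = 43.4
  58.7 nN → 58.7
  4960 pN = 4960 × 10⁻³ nN = 4.96
Sum: 43.4 + 58.7 + 4.96 = 107.06

107.06 nN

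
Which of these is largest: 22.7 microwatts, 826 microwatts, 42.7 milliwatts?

22.7 microwatts = 0.0000227 watts
826 microwatts = 0.000826 watts
42.7 milliwatts = 0.0427 watts

42.7 milliwatts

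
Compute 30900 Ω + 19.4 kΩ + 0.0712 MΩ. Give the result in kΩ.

In kΩ:
  30900 Ω = 30900 × 10^-3 kΩ = 30.9
  19.4 kΩ → 19.4
  0.0712 MΩ = 0.0712 × 10^3 kΩ = 71.2
Sum: 30.9 + 19.4 + 71.2 = 121.5

121.5 kΩ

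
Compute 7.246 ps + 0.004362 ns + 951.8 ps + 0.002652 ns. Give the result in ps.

966.06 ps

In ps:
  7.246 ps → 7.246
  0.004362 ns = 0.004362 × 10^3 ps = 4.362
  951.8 ps → 951.8
  0.002652 ns = 0.002652 × 10^3 ps = 2.652
Sum: 7.246 + 4.362 + 951.8 + 2.652 = 966.06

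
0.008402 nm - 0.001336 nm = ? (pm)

7.066 pm

In pm:
  0.008402 nm = 0.008402 × 10³ pm = 8.402
  0.001336 nm = 0.001336 × 10³ pm = 1.336
Difference: 8.402 - 1.336 = 7.066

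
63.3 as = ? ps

0.0000633 ps

atto = 1e-18, pico = 1e-12; factor is 1e-6.
63.3 × 1e-6 = 0.0000633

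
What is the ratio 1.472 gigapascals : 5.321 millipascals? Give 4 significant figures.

276600000000

(1.472e9) / (5.321e-3) = 0.27664e12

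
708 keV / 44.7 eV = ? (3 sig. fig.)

(708 × 10^3) / (44.7) = 15.84 × 10^3

15800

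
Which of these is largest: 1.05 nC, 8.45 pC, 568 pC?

1.05 nC

1.05 nC = 0.00000000105 C
8.45 pC = 0.00000000000845 C
568 pC = 0.000000000568 C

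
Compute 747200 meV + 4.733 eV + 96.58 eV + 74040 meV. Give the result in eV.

922.553 eV

In eV:
  747200 meV = 747200e-3 eV = 747.2
  4.733 eV → 4.733
  96.58 eV → 96.58
  74040 meV = 74040e-3 eV = 74.04
Sum: 747.2 + 4.733 + 96.58 + 74.04 = 922.553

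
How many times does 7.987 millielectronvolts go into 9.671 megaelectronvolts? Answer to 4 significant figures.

(9.671 × 10⁶) / (7.987 × 10⁻³) = 1.2108 × 10⁹

1211000000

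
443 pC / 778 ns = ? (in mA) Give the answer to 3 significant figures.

(443e-12) / (778e-9) = 0.56941e-3 A

0.569 mA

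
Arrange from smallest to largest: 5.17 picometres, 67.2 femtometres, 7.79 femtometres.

7.79 femtometres < 67.2 femtometres < 5.17 picometres

5.17 picometres = 0.00000000000517 metres
67.2 femtometres = 0.0000000000000672 metres
7.79 femtometres = 0.00000000000000779 metres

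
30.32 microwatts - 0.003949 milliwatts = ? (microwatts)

In microwatts:
  30.32 microwatts → 30.32
  0.003949 milliwatts = 0.003949 × 10³ microwatts = 3.949
Difference: 30.32 - 3.949 = 26.371

26.371 microwatts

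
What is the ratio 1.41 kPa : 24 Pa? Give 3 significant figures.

(1.41 × 10³) / (24) = 0.05875 × 10³

58.8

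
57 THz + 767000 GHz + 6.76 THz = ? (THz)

830.76 THz

In THz:
  57 THz → 57
  767000 GHz = 767000 × 10^-3 THz = 767
  6.76 THz → 6.76
Sum: 57 + 767 + 6.76 = 830.76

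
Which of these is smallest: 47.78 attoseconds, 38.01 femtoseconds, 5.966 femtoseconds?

47.78 attoseconds = 0.00000000000000004778 seconds
38.01 femtoseconds = 0.00000000000003801 seconds
5.966 femtoseconds = 0.000000000000005966 seconds

47.78 attoseconds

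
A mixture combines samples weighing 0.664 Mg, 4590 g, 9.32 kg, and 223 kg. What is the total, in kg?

In kg:
  0.664 Mg = 0.664 × 10³ kg = 664
  4590 g = 4590 × 10⁻³ kg = 4.59
  9.32 kg → 9.32
  223 kg → 223
Sum: 664 + 4.59 + 9.32 + 223 = 900.91

900.91 kg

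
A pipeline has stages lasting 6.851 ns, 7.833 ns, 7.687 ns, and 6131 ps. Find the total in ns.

28.502 ns

In ns:
  6.851 ns → 6.851
  7.833 ns → 7.833
  7.687 ns → 7.687
  6131 ps = 6131e-3 ns = 6.131
Sum: 6.851 + 7.833 + 7.687 + 6.131 = 28.502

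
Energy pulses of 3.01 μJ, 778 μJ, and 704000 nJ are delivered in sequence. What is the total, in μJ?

In μJ:
  3.01 μJ → 3.01
  778 μJ → 778
  704000 nJ = 704000 × 10^-3 μJ = 704
Sum: 3.01 + 778 + 704 = 1485.01

1485.01 μJ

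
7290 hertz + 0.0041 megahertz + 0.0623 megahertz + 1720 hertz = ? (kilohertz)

75.41 kilohertz

In kilohertz:
  7290 hertz = 7290 × 10⁻³ kilohertz = 7.29
  0.0041 megahertz = 0.0041 × 10³ kilohertz = 4.1
  0.0623 megahertz = 0.0623 × 10³ kilohertz = 62.3
  1720 hertz = 1720 × 10⁻³ kilohertz = 1.72
Sum: 7.29 + 4.1 + 62.3 + 1.72 = 75.41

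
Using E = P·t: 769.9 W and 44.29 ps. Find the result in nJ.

34.098871 nJ

769.9 × 44.29 × 10^-12 = 34098.871 × 10^-12 J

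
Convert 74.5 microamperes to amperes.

0.0000745 amperes

micro = 10⁻⁶, (no prefix) = 10⁰; factor is 10⁻⁶.
74.5 × 10⁻⁶ = 0.0000745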